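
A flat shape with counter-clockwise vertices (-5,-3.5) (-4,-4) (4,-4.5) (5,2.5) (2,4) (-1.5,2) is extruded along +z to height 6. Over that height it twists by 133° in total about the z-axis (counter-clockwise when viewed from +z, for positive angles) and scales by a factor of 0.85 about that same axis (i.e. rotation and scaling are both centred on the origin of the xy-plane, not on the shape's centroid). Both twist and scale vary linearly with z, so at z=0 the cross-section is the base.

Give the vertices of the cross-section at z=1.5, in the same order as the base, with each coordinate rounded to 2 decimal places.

Cross-section at z=1.5: (-2.18,-5.46) (-1.11,-5.33) (5.59,-1.51) (2.71,4.65) (-0.50,4.28) (-2.26,0.82)

t = z/height = 1.5/6 = 0.25
s = 1 + (scale-1)·z/height = 1 + (0.85-1)·1.5/6 = 0.962500
θ = twist·z/height = 133°·1.5/6 = 33.2500° = 0.580322 rad
cos θ = 0.836286, sin θ = 0.548293 (intermediates below are computed at full precision and shown rounded to 5 d.p.)
v1: (-5,-3.5) → rotate → (-2.26240,-5.66847) → ×s → (-2.17756,-5.45590) → (-2.18,-5.46)
v2: (-4,-4) → rotate → (-1.15197,-5.53832) → ×s → (-1.10877,-5.33063) → (-1.11,-5.33)
v3: (4,-4.5) → rotate → (5.81246,-1.57011) → ×s → (5.59450,-1.51124) → (5.59,-1.51)
v4: (5,2.5) → rotate → (2.81070,4.83218) → ×s → (2.70530,4.65097) → (2.71,4.65)
v5: (2,4) → rotate → (-0.52060,4.44173) → ×s → (-0.50108,4.27517) → (-0.50,4.28)
v6: (-1.5,2) → rotate → (-2.35102,0.85013) → ×s → (-2.26285,0.81825) → (-2.26,0.82)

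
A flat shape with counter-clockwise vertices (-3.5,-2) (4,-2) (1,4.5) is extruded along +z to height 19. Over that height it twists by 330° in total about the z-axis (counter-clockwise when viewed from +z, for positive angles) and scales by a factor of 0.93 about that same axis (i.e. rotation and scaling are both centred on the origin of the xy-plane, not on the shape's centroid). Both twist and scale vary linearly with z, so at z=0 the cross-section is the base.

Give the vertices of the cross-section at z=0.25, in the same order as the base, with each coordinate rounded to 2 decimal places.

Cross-section at z=0.25: (-3.34,-2.26) (4.14,-1.69) (0.66,4.56)

t = z/height = 0.25/19 = 0.0131579
s = 1 + (scale-1)·z/height = 1 + (0.93-1)·0.25/19 = 0.999079
θ = twist·z/height = 330°·0.25/19 = 4.3421° = 0.075784 rad
cos θ = 0.997130, sin θ = 0.075712 (intermediates below are computed at full precision and shown rounded to 5 d.p.)
v1: (-3.5,-2) → rotate → (-3.33853,-2.25925) → ×s → (-3.33546,-2.25717) → (-3.34,-2.26)
v2: (4,-2) → rotate → (4.13994,-1.69141) → ×s → (4.13613,-1.68986) → (4.14,-1.69)
v3: (1,4.5) → rotate → (0.65643,4.56280) → ×s → (0.65582,4.55859) → (0.66,4.56)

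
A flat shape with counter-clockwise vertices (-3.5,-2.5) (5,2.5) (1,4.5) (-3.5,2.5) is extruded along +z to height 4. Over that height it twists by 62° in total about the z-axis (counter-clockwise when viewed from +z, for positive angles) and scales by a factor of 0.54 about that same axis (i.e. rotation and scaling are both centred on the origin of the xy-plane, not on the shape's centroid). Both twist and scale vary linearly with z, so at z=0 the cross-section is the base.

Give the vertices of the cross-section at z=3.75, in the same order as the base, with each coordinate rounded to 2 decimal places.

Cross-section at z=3.75: (0.16,-2.44) (0.29,3.17) (-1.87,1.83) (-2.26,-0.94)

t = z/height = 3.75/4 = 0.9375
s = 1 + (scale-1)·z/height = 1 + (0.54-1)·3.75/4 = 0.568750
θ = twist·z/height = 62°·3.75/4 = 58.1250° = 1.014473 rad
cos θ = 0.528068, sin θ = 0.849202 (intermediates below are computed at full precision and shown rounded to 5 d.p.)
v1: (-3.5,-2.5) → rotate → (0.27477,-4.29238) → ×s → (0.15627,-2.44129) → (0.16,-2.44)
v2: (5,2.5) → rotate → (0.51733,5.56618) → ×s → (0.29423,3.16577) → (0.29,3.17)
v3: (1,4.5) → rotate → (-3.29334,3.22551) → ×s → (-1.87309,1.83451) → (-1.87,1.83)
v4: (-3.5,2.5) → rotate → (-3.97124,-1.65204) → ×s → (-2.25864,-0.93960) → (-2.26,-0.94)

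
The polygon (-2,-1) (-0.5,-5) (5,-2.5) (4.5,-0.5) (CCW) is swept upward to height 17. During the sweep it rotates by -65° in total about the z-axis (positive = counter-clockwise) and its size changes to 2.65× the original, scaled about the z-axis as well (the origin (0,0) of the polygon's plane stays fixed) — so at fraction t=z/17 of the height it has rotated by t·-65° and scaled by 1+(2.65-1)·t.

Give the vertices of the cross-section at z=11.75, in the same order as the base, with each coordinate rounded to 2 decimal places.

Cross-section at z=11.75: (-4.54,1.51) (-8.32,-6.82) (3.80,-11.35) (6.06,-7.56)

t = z/height = 11.75/17 = 0.691176
s = 1 + (scale-1)·z/height = 1 + (2.65-1)·11.75/17 = 2.140441
θ = twist·z/height = -65°·11.75/17 = -44.9265° = -0.784115 rad
cos θ = 0.708014, sin θ = -0.706199 (intermediates below are computed at full precision and shown rounded to 5 d.p.)
v1: (-2,-1) → rotate → (-2.12223,0.70438) → ×s → (-4.54250,1.50769) → (-4.54,1.51)
v2: (-0.5,-5) → rotate → (-3.88500,-3.18697) → ×s → (-8.31562,-6.82152) → (-8.32,-6.82)
v3: (5,-2.5) → rotate → (1.77457,-5.30103) → ×s → (3.79837,-11.34654) → (3.80,-11.35)
v4: (4.5,-0.5) → rotate → (2.83296,-3.53190) → ×s → (6.06379,-7.55983) → (6.06,-7.56)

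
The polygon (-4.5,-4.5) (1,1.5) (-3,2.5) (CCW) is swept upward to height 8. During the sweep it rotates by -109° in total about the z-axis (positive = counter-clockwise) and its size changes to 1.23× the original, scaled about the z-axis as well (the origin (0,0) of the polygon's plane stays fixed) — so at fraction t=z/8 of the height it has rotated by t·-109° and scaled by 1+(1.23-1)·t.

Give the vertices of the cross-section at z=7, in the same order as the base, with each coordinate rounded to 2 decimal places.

Cross-section at z=7: (-4.88,5.89) (1.68,-1.36) (3.33,3.31)

t = z/height = 7/8 = 0.875
s = 1 + (scale-1)·z/height = 1 + (1.23-1)·7/8 = 1.201250
θ = twist·z/height = -109°·7/8 = -95.3750° = -1.664608 rad
cos θ = -0.093674, sin θ = -0.995603 (intermediates below are computed at full precision and shown rounded to 5 d.p.)
v1: (-4.5,-4.5) → rotate → (-4.05868,4.90175) → ×s → (-4.87549,5.88822) → (-4.88,5.89)
v2: (1,1.5) → rotate → (1.39973,-1.13611) → ×s → (1.68143,-1.36476) → (1.68,-1.36)
v3: (-3,2.5) → rotate → (2.77003,2.75262) → ×s → (3.32750,3.30659) → (3.33,3.31)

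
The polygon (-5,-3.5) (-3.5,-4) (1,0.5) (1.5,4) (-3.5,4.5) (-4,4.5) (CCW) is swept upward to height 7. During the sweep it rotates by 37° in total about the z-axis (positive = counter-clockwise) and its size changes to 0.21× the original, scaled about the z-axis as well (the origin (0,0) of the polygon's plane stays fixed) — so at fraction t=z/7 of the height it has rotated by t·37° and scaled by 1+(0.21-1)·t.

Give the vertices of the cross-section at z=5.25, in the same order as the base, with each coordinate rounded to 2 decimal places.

t = z/height = 5.25/7 = 0.75
s = 1 + (scale-1)·z/height = 1 + (0.21-1)·5.25/7 = 0.407500
θ = twist·z/height = 37°·5.25/7 = 27.7500° = 0.484329 rad
cos θ = 0.884988, sin θ = 0.465615 (intermediates below are computed at full precision and shown rounded to 5 d.p.)
v1: (-5,-3.5) → rotate → (-2.79529,-5.42553) → ×s → (-1.13908,-2.21090) → (-1.14,-2.21)
v2: (-3.5,-4) → rotate → (-1.23500,-5.16960) → ×s → (-0.50326,-2.10661) → (-0.50,-2.11)
v3: (1,0.5) → rotate → (0.65218,0.90811) → ×s → (0.26576,0.37005) → (0.27,0.37)
v4: (1.5,4) → rotate → (-0.53498,4.23837) → ×s → (-0.21800,1.72714) → (-0.22,1.73)
v5: (-3.5,4.5) → rotate → (-5.19272,2.35279) → ×s → (-2.11603,0.95876) → (-2.12,0.96)
v6: (-4,4.5) → rotate → (-5.63522,2.11999) → ×s → (-2.29635,0.86389) → (-2.30,0.86)

Cross-section at z=5.25: (-1.14,-2.21) (-0.50,-2.11) (0.27,0.37) (-0.22,1.73) (-2.12,0.96) (-2.30,0.86)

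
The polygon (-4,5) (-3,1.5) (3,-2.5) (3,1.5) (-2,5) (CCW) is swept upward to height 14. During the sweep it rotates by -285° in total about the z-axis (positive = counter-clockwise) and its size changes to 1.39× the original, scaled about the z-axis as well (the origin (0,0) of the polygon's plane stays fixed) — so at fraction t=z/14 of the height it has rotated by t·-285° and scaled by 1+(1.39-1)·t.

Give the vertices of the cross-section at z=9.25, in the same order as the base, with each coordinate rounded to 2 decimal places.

Cross-section at z=9.25: (4.07,-6.95) (3.46,-2.41) (-3.28,3.66) (-4.01,-1.32) (1.58,-6.59)

t = z/height = 9.25/14 = 0.660714
s = 1 + (scale-1)·z/height = 1 + (1.39-1)·9.25/14 = 1.257679
θ = twist·z/height = -285°·9.25/14 = -188.3036° = -3.286517 rad
cos θ = -0.989517, sin θ = 0.144418 (intermediates below are computed at full precision and shown rounded to 5 d.p.)
v1: (-4,5) → rotate → (3.23598,-5.52526) → ×s → (4.06982,-6.94900) → (4.07,-6.95)
v2: (-3,1.5) → rotate → (2.75192,-1.91753) → ×s → (3.46104,-2.41163) → (3.46,-2.41)
v3: (3,-2.5) → rotate → (-2.60751,2.90705) → ×s → (-3.27940,3.65613) → (-3.28,3.66)
v4: (3,1.5) → rotate → (-3.18518,-1.05102) → ×s → (-4.00593,-1.32185) → (-4.01,-1.32)
v5: (-2,5) → rotate → (1.25694,-5.23642) → ×s → (1.58083,-6.58573) → (1.58,-6.59)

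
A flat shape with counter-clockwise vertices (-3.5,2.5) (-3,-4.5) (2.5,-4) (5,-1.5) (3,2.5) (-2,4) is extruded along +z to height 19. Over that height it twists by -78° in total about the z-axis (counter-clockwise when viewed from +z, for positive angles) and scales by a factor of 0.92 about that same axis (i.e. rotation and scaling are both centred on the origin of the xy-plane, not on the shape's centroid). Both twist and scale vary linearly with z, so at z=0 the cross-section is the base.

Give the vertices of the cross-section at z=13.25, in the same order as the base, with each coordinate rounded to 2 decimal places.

Cross-section at z=13.25: (0.00,4.06) (-5.10,-0.17) (-1.70,-4.12) (1.60,-4.66) (3.57,-0.93) (1.97,3.73)

t = z/height = 13.25/19 = 0.697368
s = 1 + (scale-1)·z/height = 1 + (0.92-1)·13.25/19 = 0.944211
θ = twist·z/height = -78°·13.25/19 = -54.3947° = -0.949367 rad
cos θ = 0.582198, sin θ = -0.813047 (intermediates below are computed at full precision and shown rounded to 5 d.p.)
v1: (-3.5,2.5) → rotate → (-0.00507,4.30116) → ×s → (-0.00479,4.06120) → (0.00,4.06)
v2: (-3,-4.5) → rotate → (-5.40531,-0.18075) → ×s → (-5.10375,-0.17066) → (-5.10,-0.17)
v3: (2.5,-4) → rotate → (-1.79669,-4.36141) → ×s → (-1.69646,-4.11809) → (-1.70,-4.12)
v4: (5,-1.5) → rotate → (1.69142,-4.93853) → ×s → (1.59705,-4.66301) → (1.60,-4.66)
v5: (3,2.5) → rotate → (3.77921,-0.98365) → ×s → (3.56837,-0.92877) → (3.57,-0.93)
v6: (-2,4) → rotate → (2.08779,3.95489) → ×s → (1.97132,3.73424) → (1.97,3.73)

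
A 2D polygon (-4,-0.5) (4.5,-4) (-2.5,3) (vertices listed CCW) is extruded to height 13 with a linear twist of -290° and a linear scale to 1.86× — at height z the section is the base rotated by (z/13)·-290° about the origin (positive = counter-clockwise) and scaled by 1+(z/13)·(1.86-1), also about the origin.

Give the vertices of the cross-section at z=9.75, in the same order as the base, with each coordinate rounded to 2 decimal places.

t = z/height = 9.75/13 = 0.75
s = 1 + (scale-1)·z/height = 1 + (1.86-1)·9.75/13 = 1.645000
θ = twist·z/height = -290°·9.75/13 = -217.5000° = -3.796091 rad
cos θ = -0.793353, sin θ = 0.608761 (intermediates below are computed at full precision and shown rounded to 5 d.p.)
v1: (-4,-0.5) → rotate → (3.47779,-2.03837) → ×s → (5.72097,-3.35312) → (5.72,-3.35)
v2: (4.5,-4) → rotate → (-1.13504,5.91284) → ×s → (-1.86715,9.72662) → (-1.87,9.73)
v3: (-2.5,3) → rotate → (0.15710,-3.90196) → ×s → (0.25843,-6.41873) → (0.26,-6.42)

Cross-section at z=9.75: (5.72,-3.35) (-1.87,9.73) (0.26,-6.42)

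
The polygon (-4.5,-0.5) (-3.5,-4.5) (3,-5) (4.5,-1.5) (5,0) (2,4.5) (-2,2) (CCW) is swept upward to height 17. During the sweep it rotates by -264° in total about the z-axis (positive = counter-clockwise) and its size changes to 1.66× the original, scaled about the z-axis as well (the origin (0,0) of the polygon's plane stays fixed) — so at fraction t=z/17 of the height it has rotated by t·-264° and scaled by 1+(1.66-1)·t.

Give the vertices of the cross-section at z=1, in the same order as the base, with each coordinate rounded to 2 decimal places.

Cross-section at z=1: (-4.64,0.75) (-4.75,-3.53) (1.61,-5.84) (4.09,-2.75) (5.00,-1.39) (3.25,3.95) (-1.45,2.56)

t = z/height = 1/17 = 0.0588235
s = 1 + (scale-1)·z/height = 1 + (1.66-1)·1/17 = 1.038824
θ = twist·z/height = -264°·1/17 = -15.5294° = -0.271039 rad
cos θ = 0.963493, sin θ = -0.267733 (intermediates below are computed at full precision and shown rounded to 5 d.p.)
v1: (-4.5,-0.5) → rotate → (-4.46959,0.72305) → ×s → (-4.64311,0.75112) → (-4.64,0.75)
v2: (-3.5,-4.5) → rotate → (-4.57702,-3.39865) → ×s → (-4.75472,-3.53060) → (-4.75,-3.53)
v3: (3,-5) → rotate → (1.55181,-5.62066) → ×s → (1.61206,-5.83888) → (1.61,-5.84)
v4: (4.5,-1.5) → rotate → (3.93412,-2.65004) → ×s → (4.08686,-2.75292) → (4.09,-2.75)
v5: (5,0) → rotate → (4.81747,-1.33867) → ×s → (5.00450,-1.39064) → (5.00,-1.39)
v6: (2,4.5) → rotate → (3.13178,3.80025) → ×s → (3.25337,3.94779) → (3.25,3.95)
v7: (-2,2) → rotate → (-1.39152,2.46245) → ×s → (-1.44554,2.55805) → (-1.45,2.56)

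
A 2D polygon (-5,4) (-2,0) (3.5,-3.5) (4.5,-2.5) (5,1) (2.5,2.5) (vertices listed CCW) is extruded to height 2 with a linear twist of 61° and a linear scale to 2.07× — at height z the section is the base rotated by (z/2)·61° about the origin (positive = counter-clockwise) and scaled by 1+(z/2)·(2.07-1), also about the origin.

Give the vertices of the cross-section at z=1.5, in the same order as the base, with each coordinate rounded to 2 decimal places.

Cross-section at z=1.5: (-11.45,-1.42) (-2.52,-2.58) (8.92,0.12) (8.89,2.67) (5.00,7.71) (-0.08,6.37)

t = z/height = 1.5/2 = 0.75
s = 1 + (scale-1)·z/height = 1 + (2.07-1)·1.5/2 = 1.802500
θ = twist·z/height = 61°·1.5/2 = 45.7500° = 0.798488 rad
cos θ = 0.697790, sin θ = 0.716302 (intermediates below are computed at full precision and shown rounded to 5 d.p.)
v1: (-5,4) → rotate → (-6.35416,-0.79035) → ×s → (-11.45337,-1.42460) → (-11.45,-1.42)
v2: (-2,0) → rotate → (-1.39558,-1.43260) → ×s → (-2.51553,-2.58227) → (-2.52,-2.58)
v3: (3.5,-3.5) → rotate → (4.94932,0.06479) → ×s → (8.92116,0.11678) → (8.92,0.12)
v4: (4.5,-2.5) → rotate → (4.93081,1.47888) → ×s → (8.88779,2.66569) → (8.89,2.67)
v5: (5,1) → rotate → (2.77265,4.27930) → ×s → (4.99770,7.71344) → (5.00,7.71)
v6: (2.5,2.5) → rotate → (-0.04628,3.53523) → ×s → (-0.08342,6.37225) → (-0.08,6.37)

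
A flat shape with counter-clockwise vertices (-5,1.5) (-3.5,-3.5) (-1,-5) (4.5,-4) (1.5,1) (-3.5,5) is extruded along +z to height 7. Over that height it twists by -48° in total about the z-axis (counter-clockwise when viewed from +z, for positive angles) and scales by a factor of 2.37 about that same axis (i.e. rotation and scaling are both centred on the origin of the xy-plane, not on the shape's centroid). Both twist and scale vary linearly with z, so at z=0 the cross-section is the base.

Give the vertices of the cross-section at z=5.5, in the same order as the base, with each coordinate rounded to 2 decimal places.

Cross-section at z=5.5: (-6.31,8.81) (-10.19,-1.30) (-7.99,-6.94) (2.31,-12.29) (3.73,-0.26) (0.60,12.66)

t = z/height = 5.5/7 = 0.785714
s = 1 + (scale-1)·z/height = 1 + (2.37-1)·5.5/7 = 2.076429
θ = twist·z/height = -48°·5.5/7 = -37.7143° = -0.658238 rad
cos θ = 0.791071, sin θ = -0.611724 (intermediates below are computed at full precision and shown rounded to 5 d.p.)
v1: (-5,1.5) → rotate → (-3.03777,4.24523) → ×s → (-6.30771,8.81491) → (-6.31,8.81)
v2: (-3.5,-3.5) → rotate → (-4.90978,-0.62771) → ×s → (-10.19482,-1.30340) → (-10.19,-1.30)
v3: (-1,-5) → rotate → (-3.84969,-3.34363) → ×s → (-7.99361,-6.94281) → (-7.99,-6.94)
v4: (4.5,-4) → rotate → (1.11292,-5.91704) → ×s → (2.31090,-12.28632) → (2.31,-12.29)
v5: (1.5,1) → rotate → (1.79833,-0.12652) → ×s → (3.73411,-0.26270) → (3.73,-0.26)
v6: (-3.5,5) → rotate → (0.28987,6.09639) → ×s → (0.60190,12.65872) → (0.60,12.66)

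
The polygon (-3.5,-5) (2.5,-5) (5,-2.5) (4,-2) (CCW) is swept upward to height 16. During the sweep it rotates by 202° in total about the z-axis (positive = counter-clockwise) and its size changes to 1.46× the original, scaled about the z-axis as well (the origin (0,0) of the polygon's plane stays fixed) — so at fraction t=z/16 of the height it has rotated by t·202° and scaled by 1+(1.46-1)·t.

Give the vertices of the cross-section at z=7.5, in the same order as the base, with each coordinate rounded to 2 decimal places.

Cross-section at z=7.5: (6.41,-3.74) (5.81,3.53) (2.53,6.31) (2.03,5.04)

t = z/height = 7.5/16 = 0.46875
s = 1 + (scale-1)·z/height = 1 + (1.46-1)·7.5/16 = 1.215625
θ = twist·z/height = 202°·7.5/16 = 94.6875° = 1.652609 rad
cos θ = -0.081721, sin θ = 0.996655 (intermediates below are computed at full precision and shown rounded to 5 d.p.)
v1: (-3.5,-5) → rotate → (5.26930,-3.07969) → ×s → (6.40549,-3.74375) → (6.41,-3.74)
v2: (2.5,-5) → rotate → (4.77897,2.90024) → ×s → (5.80944,3.52561) → (5.81,3.53)
v3: (5,-2.5) → rotate → (2.08303,5.18758) → ×s → (2.53219,6.30615) → (2.53,6.31)
v4: (4,-2) → rotate → (1.66643,4.15006) → ×s → (2.02575,5.04492) → (2.03,5.04)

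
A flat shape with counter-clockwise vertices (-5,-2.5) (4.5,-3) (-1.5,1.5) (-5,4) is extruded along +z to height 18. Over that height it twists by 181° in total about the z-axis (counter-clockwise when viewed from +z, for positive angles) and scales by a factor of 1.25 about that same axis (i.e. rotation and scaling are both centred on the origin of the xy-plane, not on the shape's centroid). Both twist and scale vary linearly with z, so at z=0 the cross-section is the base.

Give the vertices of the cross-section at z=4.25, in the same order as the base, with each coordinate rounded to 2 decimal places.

Cross-section at z=4.25: (-2.09,-5.54) (5.66,0.90) (-2.24,0.09) (-6.76,-0.48)

t = z/height = 4.25/18 = 0.236111
s = 1 + (scale-1)·z/height = 1 + (1.25-1)·4.25/18 = 1.059028
θ = twist·z/height = 181°·4.25/18 = 42.7361° = 0.745886 rad
cos θ = 0.734487, sin θ = 0.678623 (intermediates below are computed at full precision and shown rounded to 5 d.p.)
v1: (-5,-2.5) → rotate → (-1.97588,-5.22933) → ×s → (-2.09251,-5.53801) → (-2.09,-5.54)
v2: (4.5,-3) → rotate → (5.34106,0.85034) → ×s → (5.65633,0.90053) → (5.66,0.90)
v3: (-1.5,1.5) → rotate → (-2.11966,0.08380) → ×s → (-2.24478,0.08874) → (-2.24,0.09)
v4: (-5,4) → rotate → (-6.38693,-0.45517) → ×s → (-6.76393,-0.48203) → (-6.76,-0.48)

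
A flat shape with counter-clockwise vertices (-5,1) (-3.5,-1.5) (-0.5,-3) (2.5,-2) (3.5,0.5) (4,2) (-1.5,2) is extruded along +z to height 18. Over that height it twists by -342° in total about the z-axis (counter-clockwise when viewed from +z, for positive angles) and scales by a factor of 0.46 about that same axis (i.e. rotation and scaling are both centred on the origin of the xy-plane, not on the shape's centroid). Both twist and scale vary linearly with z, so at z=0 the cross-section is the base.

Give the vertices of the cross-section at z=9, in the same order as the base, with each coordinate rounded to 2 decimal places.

t = z/height = 9/18 = 0.5
s = 1 + (scale-1)·z/height = 1 + (0.46-1)·9/18 = 0.730000
θ = twist·z/height = -342°·9/18 = -171.0000° = -2.984513 rad
cos θ = -0.987688, sin θ = -0.156434 (intermediates below are computed at full precision and shown rounded to 5 d.p.)
v1: (-5,1) → rotate → (5.09488,-0.20552) → ×s → (3.71926,-0.15003) → (3.72,-0.15)
v2: (-3.5,-1.5) → rotate → (3.22226,2.02905) → ×s → (2.35225,1.48121) → (2.35,1.48)
v3: (-0.5,-3) → rotate → (0.02454,3.04128) → ×s → (0.01791,2.22014) → (0.02,2.22)
v4: (2.5,-2) → rotate → (-2.78209,1.58429) → ×s → (-2.03093,1.15653) → (-2.03,1.16)
v5: (3.5,0.5) → rotate → (-3.37869,-1.04136) → ×s → (-2.46645,-0.76020) → (-2.47,-0.76)
v6: (4,2) → rotate → (-3.63788,-2.60111) → ×s → (-2.65566,-1.89881) → (-2.66,-1.90)
v7: (-1.5,2) → rotate → (1.79440,-1.74072) → ×s → (1.30991,-1.27073) → (1.31,-1.27)

Cross-section at z=9: (3.72,-0.15) (2.35,1.48) (0.02,2.22) (-2.03,1.16) (-2.47,-0.76) (-2.66,-1.90) (1.31,-1.27)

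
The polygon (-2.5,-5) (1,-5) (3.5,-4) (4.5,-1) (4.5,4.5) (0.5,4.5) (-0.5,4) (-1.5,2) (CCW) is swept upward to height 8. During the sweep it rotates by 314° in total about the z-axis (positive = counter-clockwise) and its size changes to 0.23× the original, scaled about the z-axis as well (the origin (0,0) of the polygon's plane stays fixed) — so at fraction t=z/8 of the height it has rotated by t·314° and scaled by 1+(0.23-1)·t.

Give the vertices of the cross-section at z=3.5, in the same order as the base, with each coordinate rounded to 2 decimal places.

t = z/height = 3.5/8 = 0.4375
s = 1 + (scale-1)·z/height = 1 + (0.23-1)·3.5/8 = 0.663125
θ = twist·z/height = 314°·3.5/8 = 137.3750° = 2.397646 rad
cos θ = -0.735802, sin θ = 0.677197 (intermediates below are computed at full precision and shown rounded to 5 d.p.)
v1: (-2.5,-5) → rotate → (5.22549,1.98602) → ×s → (3.46515,1.31698) → (3.47,1.32)
v2: (1,-5) → rotate → (2.65018,4.35621) → ×s → (1.75740,2.88871) → (1.76,2.89)
v3: (3.5,-4) → rotate → (0.13348,5.31340) → ×s → (0.08852,3.52345) → (0.09,3.52)
v4: (4.5,-1) → rotate → (-2.63391,3.78319) → ×s → (-1.74661,2.50873) → (-1.75,2.51)
v5: (4.5,4.5) → rotate → (-6.35849,-0.26372) → ×s → (-4.21648,-0.17488) → (-4.22,-0.17)
v6: (0.5,4.5) → rotate → (-3.41529,-2.97251) → ×s → (-2.26476,-1.97115) → (-2.26,-1.97)
v7: (-0.5,4) → rotate → (-2.34089,-3.28181) → ×s → (-1.55230,-2.17625) → (-1.55,-2.18)
v8: (-1.5,2) → rotate → (-0.25069,-2.48740) → ×s → (-0.16624,-1.64946) → (-0.17,-1.65)

Cross-section at z=3.5: (3.47,1.32) (1.76,2.89) (0.09,3.52) (-1.75,2.51) (-4.22,-0.17) (-2.26,-1.97) (-1.55,-2.18) (-0.17,-1.65)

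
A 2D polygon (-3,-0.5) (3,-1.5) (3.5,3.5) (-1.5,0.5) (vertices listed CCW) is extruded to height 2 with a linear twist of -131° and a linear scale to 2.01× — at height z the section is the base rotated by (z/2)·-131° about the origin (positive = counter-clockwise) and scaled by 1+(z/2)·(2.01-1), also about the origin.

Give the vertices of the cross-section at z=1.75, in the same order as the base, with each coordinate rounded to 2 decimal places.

Cross-section at z=1.75: (1.50,5.53) (-4.92,-3.96) (3.25,-8.74) (2.03,2.18)

t = z/height = 1.75/2 = 0.875
s = 1 + (scale-1)·z/height = 1 + (2.01-1)·1.75/2 = 1.883750
θ = twist·z/height = -131°·1.75/2 = -114.6250° = -2.000584 rad
cos θ = -0.416677, sin θ = -0.909054 (intermediates below are computed at full precision and shown rounded to 5 d.p.)
v1: (-3,-0.5) → rotate → (0.79551,2.93550) → ×s → (1.49853,5.52975) → (1.50,5.53)
v2: (3,-1.5) → rotate → (-2.61361,-2.10215) → ×s → (-4.92340,-3.95992) → (-4.92,-3.96)
v3: (3.5,3.5) → rotate → (1.72332,-4.64006) → ×s → (3.24630,-8.74072) → (3.25,-8.74)
v4: (-1.5,0.5) → rotate → (1.07954,1.15524) → ×s → (2.03359,2.17619) → (2.03,2.18)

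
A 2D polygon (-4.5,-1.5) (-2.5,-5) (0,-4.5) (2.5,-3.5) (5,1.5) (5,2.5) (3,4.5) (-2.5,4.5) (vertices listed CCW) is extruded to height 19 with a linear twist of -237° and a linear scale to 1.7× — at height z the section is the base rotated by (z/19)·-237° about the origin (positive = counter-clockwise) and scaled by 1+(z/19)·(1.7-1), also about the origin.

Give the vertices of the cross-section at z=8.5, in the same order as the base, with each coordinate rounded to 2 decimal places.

Cross-section at z=8.5: (-0.26,6.22) (-5.40,4.97) (-5.68,1.63) (-5.32,-1.89) (0.08,-6.85) (1.34,-7.22) (4.59,-5.42) (6.59,1.52)

t = z/height = 8.5/19 = 0.447368
s = 1 + (scale-1)·z/height = 1 + (1.7-1)·8.5/19 = 1.313158
θ = twist·z/height = -237°·8.5/19 = -106.0263° = -1.850508 rad
cos θ = -0.276079, sin θ = -0.961135 (intermediates below are computed at full precision and shown rounded to 5 d.p.)
v1: (-4.5,-1.5) → rotate → (-0.19935,4.73923) → ×s → (-0.26178,6.22335) → (-0.26,6.22)
v2: (-2.5,-5) → rotate → (-4.11548,3.78323) → ×s → (-5.40427,4.96798) → (-5.40,4.97)
v3: (0,-4.5) → rotate → (-4.32511,1.24235) → ×s → (-5.67955,1.63141) → (-5.68,1.63)
v4: (2.5,-3.5) → rotate → (-4.05417,-1.43656) → ×s → (-5.32376,-1.88643) → (-5.32,-1.89)
v5: (5,1.5) → rotate → (0.06131,-5.21979) → ×s → (0.08051,-6.85441) → (0.08,-6.85)
v6: (5,2.5) → rotate → (1.02244,-5.49587) → ×s → (1.34263,-7.21695) → (1.34,-7.22)
v7: (3,4.5) → rotate → (3.49687,-4.12576) → ×s → (4.59194,-5.41777) → (4.59,-5.42)
v8: (-2.5,4.5) → rotate → (5.01530,1.16048) → ×s → (6.58589,1.52390) → (6.59,1.52)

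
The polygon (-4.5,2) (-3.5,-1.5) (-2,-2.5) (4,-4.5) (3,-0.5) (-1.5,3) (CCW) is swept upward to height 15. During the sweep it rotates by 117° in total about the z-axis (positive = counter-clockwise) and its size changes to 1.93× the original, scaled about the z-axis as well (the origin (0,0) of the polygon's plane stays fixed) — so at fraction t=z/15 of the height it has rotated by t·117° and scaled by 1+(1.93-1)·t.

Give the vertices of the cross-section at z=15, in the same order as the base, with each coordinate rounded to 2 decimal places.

Cross-section at z=15: (0.50,-9.49) (5.65,-4.70) (6.05,-1.25) (4.23,10.82) (-1.77,5.60) (-3.84,-5.21)

t = z/height = 15/15 = 1
s = 1 + (scale-1)·z/height = 1 + (1.93-1)·15/15 = 1.930000
θ = twist·z/height = 117°·15/15 = 117.0000° = 2.042035 rad
cos θ = -0.453990, sin θ = 0.891007 (intermediates below are computed at full precision and shown rounded to 5 d.p.)
v1: (-4.5,2) → rotate → (0.26094,-4.91751) → ×s → (0.50362,-9.49079) → (0.50,-9.49)
v2: (-3.5,-1.5) → rotate → (2.92548,-2.43754) → ×s → (5.64617,-4.70445) → (5.65,-4.70)
v3: (-2,-2.5) → rotate → (3.13550,-0.64704) → ×s → (6.05151,-1.24878) → (6.05,-1.25)
v4: (4,-4.5) → rotate → (2.19357,5.60698) → ×s → (4.23359,10.82148) → (4.23,10.82)
v5: (3,-0.5) → rotate → (-0.91647,2.90001) → ×s → (-1.76878,5.59703) → (-1.77,5.60)
v6: (-1.5,3) → rotate → (-1.99203,-2.69848) → ×s → (-3.84463,-5.20807) → (-3.84,-5.21)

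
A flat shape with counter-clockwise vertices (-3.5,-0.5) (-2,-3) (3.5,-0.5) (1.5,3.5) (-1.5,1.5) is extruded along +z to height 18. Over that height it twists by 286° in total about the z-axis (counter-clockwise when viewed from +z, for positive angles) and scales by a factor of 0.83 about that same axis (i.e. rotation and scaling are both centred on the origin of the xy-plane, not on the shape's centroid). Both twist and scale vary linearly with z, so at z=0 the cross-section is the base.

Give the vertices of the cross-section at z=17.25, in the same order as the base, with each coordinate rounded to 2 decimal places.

Cross-section at z=17.25: (-0.63,2.89) (-2.62,1.49) (-0.21,-2.95) (3.01,-1.04) (1.16,1.34)

t = z/height = 17.25/18 = 0.958333
s = 1 + (scale-1)·z/height = 1 + (0.83-1)·17.25/18 = 0.837083
θ = twist·z/height = 286°·17.25/18 = 274.0833° = 4.783657 rad
cos θ = 0.071207, sin θ = -0.997462 (intermediates below are computed at full precision and shown rounded to 5 d.p.)
v1: (-3.5,-0.5) → rotate → (-0.74796,3.45551) → ×s → (-0.62610,2.89255) → (-0.63,2.89)
v2: (-2,-3) → rotate → (-3.13480,1.78130) → ×s → (-2.62409,1.49110) → (-2.62,1.49)
v3: (3.5,-0.5) → rotate → (-0.24951,-3.52672) → ×s → (-0.20886,-2.95216) → (-0.21,-2.95)
v4: (1.5,3.5) → rotate → (3.59793,-1.24697) → ×s → (3.01176,-1.04382) → (3.01,-1.04)
v5: (-1.5,1.5) → rotate → (1.38938,1.60300) → ×s → (1.16303,1.34185) → (1.16,1.34)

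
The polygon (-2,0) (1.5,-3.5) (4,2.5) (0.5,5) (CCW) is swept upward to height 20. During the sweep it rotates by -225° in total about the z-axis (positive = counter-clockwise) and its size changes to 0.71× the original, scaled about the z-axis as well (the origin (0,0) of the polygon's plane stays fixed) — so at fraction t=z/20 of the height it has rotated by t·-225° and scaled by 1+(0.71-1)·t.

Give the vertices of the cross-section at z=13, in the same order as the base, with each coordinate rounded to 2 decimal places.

Cross-section at z=13: (1.35,0.90) (-2.59,1.69) (-1.57,-3.49) (1.92,-3.60)

t = z/height = 13/20 = 0.65
s = 1 + (scale-1)·z/height = 1 + (0.71-1)·13/20 = 0.811500
θ = twist·z/height = -225°·13/20 = -146.2500° = -2.552544 rad
cos θ = -0.831470, sin θ = -0.555570 (intermediates below are computed at full precision and shown rounded to 5 d.p.)
v1: (-2,0) → rotate → (1.66294,1.11114) → ×s → (1.34948,0.90169) → (1.35,0.90)
v2: (1.5,-3.5) → rotate → (-3.19170,2.07679) → ×s → (-2.59006,1.68531) → (-2.59,1.69)
v3: (4,2.5) → rotate → (-1.93695,-4.30095) → ×s → (-1.57184,-3.49022) → (-1.57,-3.49)
v4: (0.5,5) → rotate → (2.36212,-4.43513) → ×s → (1.91686,-3.59911) → (1.92,-3.60)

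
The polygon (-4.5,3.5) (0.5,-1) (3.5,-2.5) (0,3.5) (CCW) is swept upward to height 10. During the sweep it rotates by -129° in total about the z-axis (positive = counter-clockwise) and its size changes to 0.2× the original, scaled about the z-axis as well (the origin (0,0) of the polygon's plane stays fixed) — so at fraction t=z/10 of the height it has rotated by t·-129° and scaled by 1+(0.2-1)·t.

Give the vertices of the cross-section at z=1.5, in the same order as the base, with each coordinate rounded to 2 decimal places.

t = z/height = 1.5/10 = 0.15
s = 1 + (scale-1)·z/height = 1 + (0.2-1)·1.5/10 = 0.880000
θ = twist·z/height = -129°·1.5/10 = -19.3500° = -0.337721 rad
cos θ = 0.943512, sin θ = -0.331338 (intermediates below are computed at full precision and shown rounded to 5 d.p.)
v1: (-4.5,3.5) → rotate → (-3.08612,4.79331) → ×s → (-2.71579,4.21812) → (-2.72,4.22)
v2: (0.5,-1) → rotate → (0.14042,-1.10918) → ×s → (0.12357,-0.97608) → (0.12,-0.98)
v3: (3.5,-2.5) → rotate → (2.47395,-3.51846) → ×s → (2.17707,-3.09625) → (2.18,-3.10)
v4: (0,3.5) → rotate → (1.15968,3.30229) → ×s → (1.02052,2.90602) → (1.02,2.91)

Cross-section at z=1.5: (-2.72,4.22) (0.12,-0.98) (2.18,-3.10) (1.02,2.91)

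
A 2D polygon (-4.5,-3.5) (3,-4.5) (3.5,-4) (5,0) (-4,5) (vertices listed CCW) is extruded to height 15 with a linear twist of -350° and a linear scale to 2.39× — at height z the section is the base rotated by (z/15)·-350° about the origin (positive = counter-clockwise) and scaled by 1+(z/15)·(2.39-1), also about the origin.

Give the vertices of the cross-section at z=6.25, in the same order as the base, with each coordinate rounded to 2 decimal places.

t = z/height = 6.25/15 = 0.416667
s = 1 + (scale-1)·z/height = 1 + (2.39-1)·6.25/15 = 1.579167
θ = twist·z/height = -350°·6.25/15 = -145.8333° = -2.545272 rad
cos θ = -0.827407, sin θ = -0.561602 (intermediates below are computed at full precision and shown rounded to 5 d.p.)
v1: (-4.5,-3.5) → rotate → (1.75773,5.42314) → ×s → (2.77574,8.56403) → (2.78,8.56)
v2: (3,-4.5) → rotate → (-5.00943,2.03853) → ×s → (-7.91073,3.21917) → (-7.91,3.22)
v3: (3.5,-4) → rotate → (-5.14233,1.34402) → ×s → (-8.12060,2.12244) → (-8.12,2.12)
v4: (5,0) → rotate → (-4.13704,-2.80801) → ×s → (-6.53307,-4.43432) → (-6.53,-4.43)
v5: (-4,5) → rotate → (6.11764,-1.89063) → ×s → (9.66077,-2.98562) → (9.66,-2.99)

Cross-section at z=6.25: (2.78,8.56) (-7.91,3.22) (-8.12,2.12) (-6.53,-4.43) (9.66,-2.99)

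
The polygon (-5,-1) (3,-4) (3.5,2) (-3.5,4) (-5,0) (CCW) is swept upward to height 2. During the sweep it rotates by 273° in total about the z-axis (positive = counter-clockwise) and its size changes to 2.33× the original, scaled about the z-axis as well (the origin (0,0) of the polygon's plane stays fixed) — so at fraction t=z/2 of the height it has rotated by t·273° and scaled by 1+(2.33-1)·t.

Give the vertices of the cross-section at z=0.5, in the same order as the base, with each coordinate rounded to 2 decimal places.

t = z/height = 0.5/2 = 0.25
s = 1 + (scale-1)·z/height = 1 + (2.33-1)·0.5/2 = 1.332500
θ = twist·z/height = 273°·0.5/2 = 68.2500° = 1.191187 rad
cos θ = 0.370557, sin θ = 0.928810 (intermediates below are computed at full precision and shown rounded to 5 d.p.)
v1: (-5,-1) → rotate → (-0.92398,-5.01461) → ×s → (-1.23120,-6.68196) → (-1.23,-6.68)
v2: (3,-4) → rotate → (4.82691,1.30420) → ×s → (6.43186,1.73785) → (6.43,1.74)
v3: (3.5,2) → rotate → (-0.56067,3.99195) → ×s → (-0.74709,5.31927) → (-0.75,5.32)
v4: (-3.5,4) → rotate → (-5.01219,-1.76860) → ×s → (-6.67874,-2.35666) → (-6.68,-2.36)
v5: (-5,0) → rotate → (-1.85279,-4.64405) → ×s → (-2.46884,-6.18819) → (-2.47,-6.19)

Cross-section at z=0.5: (-1.23,-6.68) (6.43,1.74) (-0.75,5.32) (-6.68,-2.36) (-2.47,-6.19)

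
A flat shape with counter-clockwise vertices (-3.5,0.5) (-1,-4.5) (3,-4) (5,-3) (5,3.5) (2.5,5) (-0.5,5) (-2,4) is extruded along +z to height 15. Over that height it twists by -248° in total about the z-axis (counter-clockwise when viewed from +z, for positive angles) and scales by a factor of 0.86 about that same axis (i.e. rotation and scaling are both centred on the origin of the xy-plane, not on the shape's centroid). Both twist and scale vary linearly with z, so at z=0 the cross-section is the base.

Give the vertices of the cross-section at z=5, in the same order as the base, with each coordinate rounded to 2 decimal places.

Cross-section at z=5: (0.05,3.37) (-4.38,0.40) (-3.42,-3.32) (-2.23,-5.09) (3.92,-4.30) (5.03,-1.76) (4.67,1.08) (3.54,2.38)

t = z/height = 5/15 = 0.333333
s = 1 + (scale-1)·z/height = 1 + (0.86-1)·5/15 = 0.953333
θ = twist·z/height = -248°·5/15 = -82.6667° = -1.442806 rad
cos θ = 0.127642, sin θ = -0.991820 (intermediates below are computed at full precision and shown rounded to 5 d.p.)
v1: (-3.5,0.5) → rotate → (0.04916,3.53519) → ×s → (0.04687,3.37022) → (0.05,3.37)
v2: (-1,-4.5) → rotate → (-4.59083,0.41743) → ×s → (-4.37659,0.39795) → (-4.38,0.40)
v3: (3,-4) → rotate → (-3.58436,-3.48603) → ×s → (-3.41709,-3.32335) → (-3.42,-3.32)
v4: (5,-3) → rotate → (-2.33725,-5.34203) → ×s → (-2.22818,-5.09273) → (-2.23,-5.09)
v5: (5,3.5) → rotate → (4.10958,-4.51236) → ×s → (3.91780,-4.30178) → (3.92,-4.30)
v6: (2.5,5) → rotate → (5.27821,-1.84134) → ×s → (5.03189,-1.75541) → (5.03,-1.76)
v7: (-0.5,5) → rotate → (4.89528,1.13412) → ×s → (4.66683,1.08119) → (4.67,1.08)
v8: (-2,4) → rotate → (3.71200,2.49421) → ×s → (3.53877,2.37781) → (3.54,2.38)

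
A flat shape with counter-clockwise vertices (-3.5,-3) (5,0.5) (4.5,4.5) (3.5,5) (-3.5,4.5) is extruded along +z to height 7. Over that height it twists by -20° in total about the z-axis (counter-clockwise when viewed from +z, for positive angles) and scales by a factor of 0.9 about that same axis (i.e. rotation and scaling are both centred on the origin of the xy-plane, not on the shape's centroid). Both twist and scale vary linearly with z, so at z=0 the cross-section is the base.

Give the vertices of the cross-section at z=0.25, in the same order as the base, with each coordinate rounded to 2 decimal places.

Cross-section at z=0.25: (-3.52,-2.95) (4.99,0.44) (4.54,4.43) (3.55,4.94) (-3.43,4.53)

t = z/height = 0.25/7 = 0.0357143
s = 1 + (scale-1)·z/height = 1 + (0.9-1)·0.25/7 = 0.996429
θ = twist·z/height = -20°·0.25/7 = -0.7143° = -0.012467 rad
cos θ = 0.999922, sin θ = -0.012466 (intermediates below are computed at full precision and shown rounded to 5 d.p.)
v1: (-3.5,-3) → rotate → (-3.53713,-2.95613) → ×s → (-3.52449,-2.94558) → (-3.52,-2.95)
v2: (5,0.5) → rotate → (5.00584,0.43763) → ×s → (4.98797,0.43607) → (4.99,0.44)
v3: (4.5,4.5) → rotate → (4.55575,4.44355) → ×s → (4.53948,4.42768) → (4.54,4.43)
v4: (3.5,5) → rotate → (3.56206,4.95598) → ×s → (3.54934,4.93828) → (3.55,4.94)
v5: (-3.5,4.5) → rotate → (-3.44363,4.54328) → ×s → (-3.43133,4.52706) → (-3.43,4.53)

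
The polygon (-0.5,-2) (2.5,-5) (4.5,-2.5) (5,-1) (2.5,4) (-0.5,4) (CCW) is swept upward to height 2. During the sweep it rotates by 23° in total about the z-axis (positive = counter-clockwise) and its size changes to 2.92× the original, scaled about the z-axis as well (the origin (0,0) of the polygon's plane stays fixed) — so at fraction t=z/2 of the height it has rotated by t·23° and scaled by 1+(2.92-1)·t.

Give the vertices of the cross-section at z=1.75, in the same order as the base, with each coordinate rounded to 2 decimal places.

t = z/height = 1.75/2 = 0.875
s = 1 + (scale-1)·z/height = 1 + (2.92-1)·1.75/2 = 2.680000
θ = twist·z/height = 23°·1.75/2 = 20.1250° = 0.351248 rad
cos θ = 0.938944, sin θ = 0.344069 (intermediates below are computed at full precision and shown rounded to 5 d.p.)
v1: (-0.5,-2) → rotate → (0.21867,-2.04992) → ×s → (0.58603,-5.49379) → (0.59,-5.49)
v2: (2.5,-5) → rotate → (4.06771,-3.83455) → ×s → (10.90146,-10.27659) → (10.90,-10.28)
v3: (4.5,-2.5) → rotate → (5.08542,-0.79905) → ×s → (13.62893,-2.14145) → (13.63,-2.14)
v4: (5,-1) → rotate → (5.03879,0.78140) → ×s → (13.50396,2.09416) → (13.50,2.09)
v5: (2.5,4) → rotate → (0.97108,4.61595) → ×s → (2.60250,12.37075) → (2.60,12.37)
v6: (-0.5,4) → rotate → (-1.84575,3.58374) → ×s → (-4.94661,9.60443) → (-4.95,9.60)

Cross-section at z=1.75: (0.59,-5.49) (10.90,-10.28) (13.63,-2.14) (13.50,2.09) (2.60,12.37) (-4.95,9.60)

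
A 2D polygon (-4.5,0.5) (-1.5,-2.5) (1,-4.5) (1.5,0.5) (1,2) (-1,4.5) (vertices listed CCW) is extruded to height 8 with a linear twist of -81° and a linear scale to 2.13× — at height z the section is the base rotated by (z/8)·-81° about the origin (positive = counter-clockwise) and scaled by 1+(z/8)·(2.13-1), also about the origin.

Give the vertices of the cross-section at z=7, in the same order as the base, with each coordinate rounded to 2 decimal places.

t = z/height = 7/8 = 0.875
s = 1 + (scale-1)·z/height = 1 + (2.13-1)·7/8 = 1.988750
θ = twist·z/height = -81°·7/8 = -70.8750° = -1.237002 rad
cos θ = 0.327630, sin θ = -0.944806 (intermediates below are computed at full precision and shown rounded to 5 d.p.)
v1: (-4.5,0.5) → rotate → (-1.00193,4.41544) → ×s → (-1.99259,8.78121) → (-1.99,8.78)
v2: (-1.5,-2.5) → rotate → (-2.85346,0.59813) → ×s → (-5.67482,1.18954) → (-5.67,1.19)
v3: (1,-4.5) → rotate → (-3.92400,-2.41914) → ×s → (-7.80385,-4.81107) → (-7.80,-4.81)
v4: (1.5,0.5) → rotate → (0.96385,-1.25339) → ×s → (1.91685,-2.49269) → (1.92,-2.49)
v5: (1,2) → rotate → (2.21724,-0.28955) → ×s → (4.40954,-0.57583) → (4.41,-0.58)
v6: (-1,4.5) → rotate → (3.92400,2.41914) → ×s → (7.80385,4.81107) → (7.80,4.81)

Cross-section at z=7: (-1.99,8.78) (-5.67,1.19) (-7.80,-4.81) (1.92,-2.49) (4.41,-0.58) (7.80,4.81)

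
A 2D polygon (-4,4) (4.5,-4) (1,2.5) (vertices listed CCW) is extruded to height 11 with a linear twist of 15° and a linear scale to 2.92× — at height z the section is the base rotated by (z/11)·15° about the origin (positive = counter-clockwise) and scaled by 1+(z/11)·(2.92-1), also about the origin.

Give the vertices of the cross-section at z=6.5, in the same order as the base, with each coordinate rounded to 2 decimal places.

t = z/height = 6.5/11 = 0.590909
s = 1 + (scale-1)·z/height = 1 + (2.92-1)·6.5/11 = 2.134545
θ = twist·z/height = 15°·6.5/11 = 8.8636° = 0.154700 rad
cos θ = 0.988058, sin θ = 0.154083 (intermediates below are computed at full precision and shown rounded to 5 d.p.)
v1: (-4,4) → rotate → (-4.56856,3.33590) → ×s → (-9.75181,7.12063) → (-9.75,7.12)
v2: (4.5,-4) → rotate → (5.06259,-3.25886) → ×s → (10.80634,-6.95618) → (10.81,-6.96)
v3: (1,2.5) → rotate → (0.60285,2.62423) → ×s → (1.28681,5.60153) → (1.29,5.60)

Cross-section at z=6.5: (-9.75,7.12) (10.81,-6.96) (1.29,5.60)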